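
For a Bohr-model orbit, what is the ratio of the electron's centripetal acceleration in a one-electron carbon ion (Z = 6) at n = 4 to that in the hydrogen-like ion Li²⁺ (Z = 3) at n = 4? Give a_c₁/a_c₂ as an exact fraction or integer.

8

a_c ∝ Z^3 · n^-4
a_c₁/a_c₂ = (6/3)^3 · (4/4)^-4 = 8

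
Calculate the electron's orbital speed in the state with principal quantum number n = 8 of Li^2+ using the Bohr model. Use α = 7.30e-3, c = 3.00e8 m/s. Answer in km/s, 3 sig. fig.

v_n = Zαc/n = 3 × 0.00730 × 3.00e8 / 8
    = 821 km/s

821 km/s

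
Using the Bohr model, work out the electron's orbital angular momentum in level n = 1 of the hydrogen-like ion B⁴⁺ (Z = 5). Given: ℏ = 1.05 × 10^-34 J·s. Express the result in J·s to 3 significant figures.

1.05 × 10^-34 J·s

L_n = nℏ = 1 × 1.05 × 10^-34 = 1.05 × 10^-34 J·s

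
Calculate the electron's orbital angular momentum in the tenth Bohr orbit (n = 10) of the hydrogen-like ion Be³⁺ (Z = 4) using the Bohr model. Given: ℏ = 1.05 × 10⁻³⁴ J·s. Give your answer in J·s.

L_n = nℏ = 10 × 1.05 × 10⁻³⁴ = 1.05 × 10⁻³³ J·s

1.05 × 10⁻³³ J·s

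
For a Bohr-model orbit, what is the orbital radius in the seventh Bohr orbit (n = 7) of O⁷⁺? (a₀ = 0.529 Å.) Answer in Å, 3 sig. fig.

r_n = n²a₀/Z = 7² × 0.529 / 8
    = 49 × 0.529 / 8 = 3.24 Å

3.24 Å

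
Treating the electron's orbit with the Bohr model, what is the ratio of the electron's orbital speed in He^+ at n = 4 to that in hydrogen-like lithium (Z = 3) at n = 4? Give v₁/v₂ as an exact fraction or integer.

2/3

v ∝ Z^1 · n^-1
v₁/v₂ = (2/3)^1 · (4/4)^-1 = 2/3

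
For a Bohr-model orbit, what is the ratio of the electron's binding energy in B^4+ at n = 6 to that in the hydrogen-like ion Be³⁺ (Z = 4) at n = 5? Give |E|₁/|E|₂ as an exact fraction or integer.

625/576

|E| ∝ Z^2 · n^-2
|E|₁/|E|₂ = (5/4)^2 · (6/5)^-2 = 625/576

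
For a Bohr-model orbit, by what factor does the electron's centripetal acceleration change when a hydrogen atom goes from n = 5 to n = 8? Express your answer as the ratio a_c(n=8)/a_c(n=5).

a_c ∝ Z^3 · n^-4; with Z fixed, a_c ∝ n^-4.
a_c(n=8)/a_c(n=5) = (8/5)^-4 = 625/4096

625/4096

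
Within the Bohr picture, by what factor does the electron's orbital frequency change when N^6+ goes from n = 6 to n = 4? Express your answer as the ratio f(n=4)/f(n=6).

27/8

f ∝ Z^2 · n^-3; with Z fixed, f ∝ n^-3.
f(n=4)/f(n=6) = (4/6)^-3 = 27/8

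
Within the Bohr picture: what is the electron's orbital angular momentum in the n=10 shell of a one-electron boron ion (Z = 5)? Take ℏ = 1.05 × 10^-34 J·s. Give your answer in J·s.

L_n = nℏ = 10 × 1.05 × 10^-34 = 1.05 × 10^-33 J·s

1.05 × 10^-33 J·s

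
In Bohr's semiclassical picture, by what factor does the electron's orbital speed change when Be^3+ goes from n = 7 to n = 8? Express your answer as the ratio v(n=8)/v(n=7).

v ∝ Z^1 · n^-1; with Z fixed, v ∝ n^-1.
v(n=8)/v(n=7) = (8/7)^-1 = 7/8

7/8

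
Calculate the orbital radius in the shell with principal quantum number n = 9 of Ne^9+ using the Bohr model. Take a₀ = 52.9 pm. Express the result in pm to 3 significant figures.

428 pm

r_n = n²a₀/Z = 9² × 52.9 / 10
    = 81 × 52.9 / 10 = 428 pm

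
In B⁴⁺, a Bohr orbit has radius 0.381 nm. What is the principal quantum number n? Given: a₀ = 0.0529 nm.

6

r_n = n²a₀/Z ⇒ n² = rZ/a₀ = 0.381 × 5 / 0.0529 ≈ 36.01
n = 6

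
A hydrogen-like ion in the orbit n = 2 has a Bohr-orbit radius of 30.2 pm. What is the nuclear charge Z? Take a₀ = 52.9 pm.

r_n = n²a₀/Z ⇒ Z = n²a₀/r = 2² × 52.9 / 30.2 ≈ 7.01
Z = 7

7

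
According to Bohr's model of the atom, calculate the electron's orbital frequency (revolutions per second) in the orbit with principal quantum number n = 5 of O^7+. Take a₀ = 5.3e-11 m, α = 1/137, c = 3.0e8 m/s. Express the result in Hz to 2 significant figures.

r = n²a₀/Z = 1.7e-10 m, v = Zαc/n = 3.5e6 m/s
f = v/(2πr) = 3.4e15 Hz

3.4e15 Hz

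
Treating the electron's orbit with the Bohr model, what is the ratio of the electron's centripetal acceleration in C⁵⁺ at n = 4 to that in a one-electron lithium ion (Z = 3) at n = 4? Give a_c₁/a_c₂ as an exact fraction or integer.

a_c ∝ Z^3 · n^-4
a_c₁/a_c₂ = (6/3)^3 · (4/4)^-4 = 8

8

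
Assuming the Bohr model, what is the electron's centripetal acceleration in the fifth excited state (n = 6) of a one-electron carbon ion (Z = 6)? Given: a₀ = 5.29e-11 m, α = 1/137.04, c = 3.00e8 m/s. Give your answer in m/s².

r = n²a₀/Z = 3.17e-10 m, v = Zαc/n = 2.19e6 m/s
a = v²/r = (2.19e6)² / 3.17e-10 = 1.51e22 m/s²

1.51e22 m/s²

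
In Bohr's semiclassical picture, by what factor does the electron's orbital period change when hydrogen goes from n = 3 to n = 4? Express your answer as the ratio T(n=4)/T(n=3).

T ∝ Z^-2 · n^3; with Z fixed, T ∝ n^3.
T(n=4)/T(n=3) = (4/3)^3 = 64/27

64/27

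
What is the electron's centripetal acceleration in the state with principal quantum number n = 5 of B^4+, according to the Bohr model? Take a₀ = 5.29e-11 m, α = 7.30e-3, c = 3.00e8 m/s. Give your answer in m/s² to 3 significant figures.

1.81e22 m/s²

r = n²a₀/Z = 2.64e-10 m, v = Zαc/n = 2.19e6 m/s
a = v²/r = (2.19e6)² / 2.64e-10 = 1.81e22 m/s²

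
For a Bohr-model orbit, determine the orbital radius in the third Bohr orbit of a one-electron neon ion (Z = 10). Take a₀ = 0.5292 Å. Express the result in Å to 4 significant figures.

r_n = n²a₀/Z = 3² × 0.5292 / 10
    = 9 × 0.5292 / 10 = 0.4763 Å

0.4763 Å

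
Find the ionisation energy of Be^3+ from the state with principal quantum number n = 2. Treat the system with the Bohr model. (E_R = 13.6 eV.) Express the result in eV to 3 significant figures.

E_n = −E_R·Z²/n² = −13.6 × 4²/2² eV = -54.4 eV
Ionisation energy = −E_n = 54.4 eV

54.4 eV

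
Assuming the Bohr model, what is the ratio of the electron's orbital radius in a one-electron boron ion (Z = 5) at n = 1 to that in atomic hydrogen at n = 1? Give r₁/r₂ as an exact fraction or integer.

1/5

r ∝ Z^-1 · n^2
r₁/r₂ = (5/1)^-1 · (1/1)^2 = 1/5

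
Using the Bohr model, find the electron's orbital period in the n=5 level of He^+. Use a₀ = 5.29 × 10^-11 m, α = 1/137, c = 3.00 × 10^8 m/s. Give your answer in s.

r = n²a₀/Z = 5²·5.29 × 10^-11/2 = 6.61 × 10^-10 m
v = Zαc/n = 2·0.00730·3.00 × 10^8/5 = 8.76 × 10^5 m/s
T = 2πr/v = 4.74 × 10^-15 s

4.74 × 10^-15 s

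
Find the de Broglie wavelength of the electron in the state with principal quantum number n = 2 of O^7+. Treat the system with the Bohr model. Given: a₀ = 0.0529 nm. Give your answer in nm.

0.0831 nm

The Bohr quantisation condition is nλ = 2πr_n.
r_n = n²a₀/Z = 0.0265 nm
λ = 2πr_n/n = 2π·0.0265/2 = 0.0831 nm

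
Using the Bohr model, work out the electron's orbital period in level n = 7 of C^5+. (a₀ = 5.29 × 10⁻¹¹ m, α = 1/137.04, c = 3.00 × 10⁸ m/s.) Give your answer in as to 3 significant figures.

1450 as

r = n²a₀/Z = 7²·5.29 × 10⁻¹¹/6 = 4.32 × 10⁻¹⁰ m
v = Zαc/n = 6·0.00730·3.00 × 10⁸/7 = 1.88 × 10⁶ m/s
T = 2πr/v = 1.45 × 10⁻¹⁵ s = 1450 as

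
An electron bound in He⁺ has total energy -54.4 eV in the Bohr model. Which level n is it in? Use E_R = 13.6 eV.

1

E_n = −E_R Z²/n² ⇒ n² = E_R Z²/(−E_n) = 13.6 × 2² / 54.4 ≈ 1.00
n = 1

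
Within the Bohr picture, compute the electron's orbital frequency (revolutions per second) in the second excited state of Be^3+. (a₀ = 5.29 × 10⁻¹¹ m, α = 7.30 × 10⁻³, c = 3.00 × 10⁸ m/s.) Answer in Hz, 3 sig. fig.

r = n²a₀/Z = 1.19 × 10⁻¹⁰ m, v = Zαc/n = 2.92 × 10⁶ m/s
f = v/(2πr) = 3.90 × 10¹⁵ Hz

3.90 × 10¹⁵ Hz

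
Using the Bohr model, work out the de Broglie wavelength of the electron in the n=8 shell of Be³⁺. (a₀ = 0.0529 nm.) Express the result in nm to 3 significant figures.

0.665 nm

The Bohr quantisation condition is nλ = 2πr_n.
r_n = n²a₀/Z = 0.846 nm
λ = 2πr_n/n = 2π·0.846/8 = 0.665 nm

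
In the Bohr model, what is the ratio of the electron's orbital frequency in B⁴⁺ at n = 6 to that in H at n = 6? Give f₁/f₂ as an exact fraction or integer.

25

f ∝ Z^2 · n^-3
f₁/f₂ = (5/1)^2 · (6/6)^-3 = 25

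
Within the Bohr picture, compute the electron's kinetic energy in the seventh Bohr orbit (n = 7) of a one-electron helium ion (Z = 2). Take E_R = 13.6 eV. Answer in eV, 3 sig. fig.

For a Coulomb orbit the virial theorem gives K = −E_n.
E_n = −E_R·Z²/n², so K = E_R·Z²/n² = 13.6 × 2²/7² = 1.11 eV

1.11 eV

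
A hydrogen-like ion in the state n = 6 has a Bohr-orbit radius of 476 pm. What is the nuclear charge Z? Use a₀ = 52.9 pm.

r_n = n²a₀/Z ⇒ Z = n²a₀/r = 6² × 52.9 / 476 ≈ 4.00
Z = 4

4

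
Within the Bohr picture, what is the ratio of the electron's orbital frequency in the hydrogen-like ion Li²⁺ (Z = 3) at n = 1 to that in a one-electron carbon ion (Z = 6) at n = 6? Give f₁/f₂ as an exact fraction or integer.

54

f ∝ Z^2 · n^-3
f₁/f₂ = (3/6)^2 · (1/6)^-3 = 54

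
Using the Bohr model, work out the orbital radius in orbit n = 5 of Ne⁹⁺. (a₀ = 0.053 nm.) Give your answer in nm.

r_n = n²a₀/Z = 5² × 0.053 / 10
    = 25 × 0.053 / 10 = 0.13 nm

0.13 nm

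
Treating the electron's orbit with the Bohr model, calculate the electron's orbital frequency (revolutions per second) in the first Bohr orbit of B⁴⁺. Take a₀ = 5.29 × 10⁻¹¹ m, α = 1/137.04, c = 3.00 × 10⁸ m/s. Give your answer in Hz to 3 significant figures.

r = n²a₀/Z = 1.06 × 10⁻¹¹ m, v = Zαc/n = 1.09 × 10⁷ m/s
f = v/(2πr) = 1.65 × 10¹⁷ Hz

1.65 × 10¹⁷ Hz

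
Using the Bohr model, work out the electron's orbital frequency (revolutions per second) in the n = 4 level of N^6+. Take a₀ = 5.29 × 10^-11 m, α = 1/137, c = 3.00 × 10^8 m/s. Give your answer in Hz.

5.04 × 10^15 Hz

r = n²a₀/Z = 1.21 × 10^-10 m, v = Zαc/n = 3.83 × 10^6 m/s
f = v/(2πr) = 5.04 × 10^15 Hz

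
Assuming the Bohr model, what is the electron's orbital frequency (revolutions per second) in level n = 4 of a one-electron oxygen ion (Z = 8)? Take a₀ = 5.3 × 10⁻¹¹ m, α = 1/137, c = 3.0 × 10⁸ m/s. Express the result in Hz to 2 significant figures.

r = n²a₀/Z = 1.1 × 10⁻¹⁰ m, v = Zαc/n = 4.4 × 10⁶ m/s
f = v/(2πr) = 6.6 × 10¹⁵ Hz

6.6 × 10¹⁵ Hz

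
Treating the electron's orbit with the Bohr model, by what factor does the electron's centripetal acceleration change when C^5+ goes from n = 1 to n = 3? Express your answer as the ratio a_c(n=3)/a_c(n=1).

a_c ∝ Z^3 · n^-4; with Z fixed, a_c ∝ n^-4.
a_c(n=3)/a_c(n=1) = (3/1)^-4 = 1/81

1/81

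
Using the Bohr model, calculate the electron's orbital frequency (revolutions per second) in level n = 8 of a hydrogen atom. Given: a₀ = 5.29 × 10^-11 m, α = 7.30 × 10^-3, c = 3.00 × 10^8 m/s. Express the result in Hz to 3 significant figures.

1.29 × 10^13 Hz

r = n²a₀/Z = 3.39 × 10^-9 m, v = Zαc/n = 2.74 × 10^5 m/s
f = v/(2πr) = 1.29 × 10^13 Hz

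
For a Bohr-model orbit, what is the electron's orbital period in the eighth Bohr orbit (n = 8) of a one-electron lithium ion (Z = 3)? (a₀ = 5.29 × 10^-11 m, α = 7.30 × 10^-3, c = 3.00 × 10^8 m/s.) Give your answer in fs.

8.63 fs

r = n²a₀/Z = 8²·5.29 × 10^-11/3 = 1.13 × 10^-9 m
v = Zαc/n = 3·0.00730·3.00 × 10^8/8 = 8.21 × 10^5 m/s
T = 2πr/v = 8.63 × 10^-15 s = 8.63 fs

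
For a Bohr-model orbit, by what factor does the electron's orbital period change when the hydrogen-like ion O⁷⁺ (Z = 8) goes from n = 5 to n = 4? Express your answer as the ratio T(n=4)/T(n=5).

T ∝ Z^-2 · n^3; with Z fixed, T ∝ n^3.
T(n=4)/T(n=5) = (4/5)^3 = 64/125

64/125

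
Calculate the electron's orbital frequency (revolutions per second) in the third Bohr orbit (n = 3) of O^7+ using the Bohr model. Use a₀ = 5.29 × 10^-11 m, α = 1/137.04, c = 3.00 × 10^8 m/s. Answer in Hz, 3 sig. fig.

1.56 × 10^16 Hz

r = n²a₀/Z = 5.95 × 10^-11 m, v = Zαc/n = 5.84 × 10^6 m/s
f = v/(2πr) = 1.56 × 10^16 Hz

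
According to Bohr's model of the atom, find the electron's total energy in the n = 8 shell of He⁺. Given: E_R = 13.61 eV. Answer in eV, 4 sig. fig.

-0.8506 eV

E_n = −E_R·Z²/n² = −13.61 × 2²/8² = -0.8506 eV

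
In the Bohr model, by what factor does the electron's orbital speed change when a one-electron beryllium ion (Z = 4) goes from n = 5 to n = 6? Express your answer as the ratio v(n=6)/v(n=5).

v ∝ Z^1 · n^-1; with Z fixed, v ∝ n^-1.
v(n=6)/v(n=5) = (6/5)^-1 = 5/6

5/6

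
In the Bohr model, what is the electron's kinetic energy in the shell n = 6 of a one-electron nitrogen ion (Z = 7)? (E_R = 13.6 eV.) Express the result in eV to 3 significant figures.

For a Coulomb orbit the virial theorem gives K = −E_n.
E_n = −E_R·Z²/n², so K = E_R·Z²/n² = 13.6 × 7²/6² = 18.5 eV

18.5 eV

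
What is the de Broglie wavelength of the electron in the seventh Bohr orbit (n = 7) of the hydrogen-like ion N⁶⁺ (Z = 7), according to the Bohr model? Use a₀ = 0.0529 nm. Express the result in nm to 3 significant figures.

The Bohr quantisation condition is nλ = 2πr_n.
r_n = n²a₀/Z = 0.370 nm
λ = 2πr_n/n = 2π·0.370/7 = 0.332 nm

0.332 nm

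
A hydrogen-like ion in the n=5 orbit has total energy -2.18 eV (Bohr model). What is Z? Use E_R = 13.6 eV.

2

E_n = −E_R Z²/n² ⇒ Z² = −E_n n²/E_R = 2.18 × 5² / 13.6 ≈ 4.01
Z = 2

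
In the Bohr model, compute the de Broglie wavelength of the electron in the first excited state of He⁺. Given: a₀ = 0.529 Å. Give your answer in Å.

3.32 Å

The Bohr quantisation condition is nλ = 2πr_n.
r_n = n²a₀/Z = 1.06 Å
λ = 2πr_n/n = 2π·1.06/2 = 3.32 Å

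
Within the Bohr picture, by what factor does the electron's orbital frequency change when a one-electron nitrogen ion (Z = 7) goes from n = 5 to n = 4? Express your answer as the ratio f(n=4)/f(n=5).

125/64

f ∝ Z^2 · n^-3; with Z fixed, f ∝ n^-3.
f(n=4)/f(n=5) = (4/5)^-3 = 125/64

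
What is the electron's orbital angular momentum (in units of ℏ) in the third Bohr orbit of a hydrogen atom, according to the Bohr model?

L_n = nℏ, so L/ℏ = n = 3.

3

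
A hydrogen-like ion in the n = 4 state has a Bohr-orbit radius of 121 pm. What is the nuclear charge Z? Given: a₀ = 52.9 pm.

r_n = n²a₀/Z ⇒ Z = n²a₀/r = 4² × 52.9 / 121 ≈ 7.00
Z = 7

7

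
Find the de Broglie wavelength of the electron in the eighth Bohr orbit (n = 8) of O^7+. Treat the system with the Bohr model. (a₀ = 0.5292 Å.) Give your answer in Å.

The Bohr quantisation condition is nλ = 2πr_n.
r_n = n²a₀/Z = 4.234 Å
λ = 2πr_n/n = 2π·4.234/8 = 3.325 Å

3.325 Å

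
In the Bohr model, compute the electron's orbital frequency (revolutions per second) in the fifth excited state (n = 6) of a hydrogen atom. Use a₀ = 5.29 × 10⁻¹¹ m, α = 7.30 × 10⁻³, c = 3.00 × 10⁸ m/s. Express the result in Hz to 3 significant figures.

3.05 × 10¹³ Hz

r = n²a₀/Z = 1.90 × 10⁻⁹ m, v = Zαc/n = 3.65 × 10⁵ m/s
f = v/(2πr) = 3.05 × 10¹³ Hz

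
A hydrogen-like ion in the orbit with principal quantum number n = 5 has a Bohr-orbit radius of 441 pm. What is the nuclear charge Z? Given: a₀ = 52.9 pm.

3

r_n = n²a₀/Z ⇒ Z = n²a₀/r = 5² × 52.9 / 441 ≈ 3.00
Z = 3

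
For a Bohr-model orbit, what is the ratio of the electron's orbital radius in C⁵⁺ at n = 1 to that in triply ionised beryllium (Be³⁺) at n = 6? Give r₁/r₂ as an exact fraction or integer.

r ∝ Z^-1 · n^2
r₁/r₂ = (6/4)^-1 · (1/6)^2 = 1/54

1/54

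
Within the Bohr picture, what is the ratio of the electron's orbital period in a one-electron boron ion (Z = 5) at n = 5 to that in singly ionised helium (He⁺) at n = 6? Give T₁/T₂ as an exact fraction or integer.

T ∝ Z^-2 · n^3
T₁/T₂ = (5/2)^-2 · (5/6)^3 = 5/54

5/54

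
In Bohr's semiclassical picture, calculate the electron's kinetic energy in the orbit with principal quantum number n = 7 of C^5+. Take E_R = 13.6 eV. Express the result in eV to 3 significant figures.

For a Coulomb orbit the virial theorem gives K = −E_n.
E_n = −E_R·Z²/n², so K = E_R·Z²/n² = 13.6 × 6²/7² = 9.99 eV

9.99 eV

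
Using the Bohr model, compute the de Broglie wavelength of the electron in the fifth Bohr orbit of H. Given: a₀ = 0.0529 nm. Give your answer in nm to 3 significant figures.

The Bohr quantisation condition is nλ = 2πr_n.
r_n = n²a₀/Z = 1.32 nm
λ = 2πr_n/n = 2π·1.32/5 = 1.66 nm

1.66 nm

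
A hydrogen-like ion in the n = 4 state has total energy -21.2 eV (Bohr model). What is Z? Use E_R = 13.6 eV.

5

E_n = −E_R Z²/n² ⇒ Z² = −E_n n²/E_R = 21.2 × 4² / 13.6 ≈ 24.94
Z = 5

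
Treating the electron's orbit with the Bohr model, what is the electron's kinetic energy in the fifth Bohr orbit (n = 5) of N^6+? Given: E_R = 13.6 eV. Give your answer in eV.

26.7 eV

For a Coulomb orbit the virial theorem gives K = −E_n.
E_n = −E_R·Z²/n², so K = E_R·Z²/n² = 13.6 × 7²/5² = 26.7 eV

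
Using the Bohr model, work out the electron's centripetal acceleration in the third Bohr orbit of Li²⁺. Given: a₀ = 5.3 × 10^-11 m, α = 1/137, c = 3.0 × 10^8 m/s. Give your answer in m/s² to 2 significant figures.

3.0 × 10^22 m/s²

r = n²a₀/Z = 1.6 × 10^-10 m, v = Zαc/n = 2.2 × 10^6 m/s
a = v²/r = (2.2 × 10^6)² / 1.6 × 10^-10 = 3.0 × 10^22 m/s²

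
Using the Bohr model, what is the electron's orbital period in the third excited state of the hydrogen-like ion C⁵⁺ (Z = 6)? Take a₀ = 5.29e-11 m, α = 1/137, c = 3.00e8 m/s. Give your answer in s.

r = n²a₀/Z = 4²·5.29e-11/6 = 1.41e-10 m
v = Zαc/n = 6·0.00730·3.00e8/4 = 3.28e6 m/s
T = 2πr/v = 2.70e-16 s

2.70e-16 s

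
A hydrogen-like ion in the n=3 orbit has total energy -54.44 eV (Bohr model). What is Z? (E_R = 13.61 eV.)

6

E_n = −E_R Z²/n² ⇒ Z² = −E_n n²/E_R = 54.44 × 3² / 13.61 ≈ 36.00
Z = 6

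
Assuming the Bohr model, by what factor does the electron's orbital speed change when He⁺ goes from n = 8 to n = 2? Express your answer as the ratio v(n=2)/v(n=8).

v ∝ Z^1 · n^-1; with Z fixed, v ∝ n^-1.
v(n=2)/v(n=8) = (2/8)^-1 = 4

4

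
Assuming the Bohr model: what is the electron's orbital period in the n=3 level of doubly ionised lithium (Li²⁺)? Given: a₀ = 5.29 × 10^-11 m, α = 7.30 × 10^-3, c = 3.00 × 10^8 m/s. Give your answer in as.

r = n²a₀/Z = 3²·5.29 × 10^-11/3 = 1.59 × 10^-10 m
v = Zαc/n = 3·0.00730·3.00 × 10^8/3 = 2.19 × 10^6 m/s
T = 2πr/v = 4.55 × 10^-16 s = 455 as

455 as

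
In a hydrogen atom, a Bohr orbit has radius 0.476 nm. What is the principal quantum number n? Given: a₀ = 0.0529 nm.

3

r_n = n²a₀/Z ⇒ n² = rZ/a₀ = 0.476 × 1 / 0.0529 ≈ 9.00
n = 3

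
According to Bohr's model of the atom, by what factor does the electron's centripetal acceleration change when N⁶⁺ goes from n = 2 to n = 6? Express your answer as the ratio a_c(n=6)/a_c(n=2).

1/81

a_c ∝ Z^3 · n^-4; with Z fixed, a_c ∝ n^-4.
a_c(n=6)/a_c(n=2) = (6/2)^-4 = 1/81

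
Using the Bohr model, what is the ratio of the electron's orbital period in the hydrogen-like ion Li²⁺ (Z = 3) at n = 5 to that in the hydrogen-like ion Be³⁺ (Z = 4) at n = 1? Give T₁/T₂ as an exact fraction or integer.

2000/9

T ∝ Z^-2 · n^3
T₁/T₂ = (3/4)^-2 · (5/1)^3 = 2000/9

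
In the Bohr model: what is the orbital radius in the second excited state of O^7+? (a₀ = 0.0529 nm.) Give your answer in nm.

r_n = n²a₀/Z = 3² × 0.0529 / 8
    = 9 × 0.0529 / 8 = 0.0595 nm

0.0595 nm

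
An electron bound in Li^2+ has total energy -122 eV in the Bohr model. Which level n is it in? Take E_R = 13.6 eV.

E_n = −E_R Z²/n² ⇒ n² = E_R Z²/(−E_n) = 13.6 × 3² / 122 ≈ 1.00
n = 1

1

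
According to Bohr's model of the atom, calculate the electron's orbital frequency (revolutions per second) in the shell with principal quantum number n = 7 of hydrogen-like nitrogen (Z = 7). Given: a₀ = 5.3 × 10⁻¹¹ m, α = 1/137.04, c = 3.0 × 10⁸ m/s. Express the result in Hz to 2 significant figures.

r = n²a₀/Z = 3.7 × 10⁻¹⁰ m, v = Zαc/n = 2.2 × 10⁶ m/s
f = v/(2πr) = 9.4 × 10¹⁴ Hz

9.4 × 10¹⁴ Hz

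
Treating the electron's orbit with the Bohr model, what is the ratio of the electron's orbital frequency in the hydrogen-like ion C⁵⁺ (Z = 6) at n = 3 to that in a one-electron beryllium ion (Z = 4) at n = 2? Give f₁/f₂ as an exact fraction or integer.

f ∝ Z^2 · n^-3
f₁/f₂ = (6/4)^2 · (3/2)^-3 = 2/3

2/3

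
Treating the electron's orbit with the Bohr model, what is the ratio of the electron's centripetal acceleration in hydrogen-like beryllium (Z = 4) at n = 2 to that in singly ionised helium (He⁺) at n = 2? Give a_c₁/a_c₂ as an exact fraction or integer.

8

a_c ∝ Z^3 · n^-4
a_c₁/a_c₂ = (4/2)^3 · (2/2)^-4 = 8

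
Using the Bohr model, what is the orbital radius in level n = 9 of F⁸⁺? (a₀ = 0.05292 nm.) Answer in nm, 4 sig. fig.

0.4763 nm

r_n = n²a₀/Z = 9² × 0.05292 / 9
    = 81 × 0.05292 / 9 = 0.4763 nm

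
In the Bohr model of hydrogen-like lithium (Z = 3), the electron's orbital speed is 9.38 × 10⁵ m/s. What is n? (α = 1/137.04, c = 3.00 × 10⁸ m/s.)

v_n = Zαc/n ⇒ n = Zαc/v = 3 × 0.00730 × 3.00 × 10⁸ / 9.38 × 10⁵ ≈ 7.00
n = 7

7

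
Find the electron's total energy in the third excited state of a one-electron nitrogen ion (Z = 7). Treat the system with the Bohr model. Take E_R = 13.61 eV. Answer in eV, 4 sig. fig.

E_n = −E_R·Z²/n² = −13.61 × 7²/4² = -41.68 eV

-41.68 eV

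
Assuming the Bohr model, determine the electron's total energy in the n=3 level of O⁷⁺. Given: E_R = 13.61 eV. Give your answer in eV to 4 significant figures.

E_n = −E_R·Z²/n² = −13.61 × 8²/3² = -96.78 eV

-96.78 eV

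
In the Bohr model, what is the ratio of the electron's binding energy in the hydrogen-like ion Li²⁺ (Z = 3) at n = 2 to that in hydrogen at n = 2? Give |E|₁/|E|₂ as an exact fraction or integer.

9

|E| ∝ Z^2 · n^-2
|E|₁/|E|₂ = (3/1)^2 · (2/2)^-2 = 9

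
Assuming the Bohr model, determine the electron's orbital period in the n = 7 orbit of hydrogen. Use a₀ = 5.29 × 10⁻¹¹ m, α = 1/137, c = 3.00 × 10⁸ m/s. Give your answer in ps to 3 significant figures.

r = n²a₀/Z = 7²·5.29 × 10⁻¹¹/1 = 2.59 × 10⁻⁹ m
v = Zαc/n = 1·0.00730·3.00 × 10⁸/7 = 3.13 × 10⁵ m/s
T = 2πr/v = 5.21 × 10⁻¹⁴ s = 0.0521 ps

0.0521 ps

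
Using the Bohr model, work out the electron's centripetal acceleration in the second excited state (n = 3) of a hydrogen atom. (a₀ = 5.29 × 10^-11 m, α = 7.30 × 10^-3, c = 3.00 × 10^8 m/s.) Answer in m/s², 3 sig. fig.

r = n²a₀/Z = 4.76 × 10^-10 m, v = Zαc/n = 7.30 × 10^5 m/s
a = v²/r = (7.30 × 10^5)² / 4.76 × 10^-10 = 1.12 × 10^21 m/s²

1.12 × 10^21 m/s²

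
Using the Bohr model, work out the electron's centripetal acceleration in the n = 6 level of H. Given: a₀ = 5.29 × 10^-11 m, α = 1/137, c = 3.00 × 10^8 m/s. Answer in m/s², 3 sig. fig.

r = n²a₀/Z = 1.90 × 10^-9 m, v = Zαc/n = 3.65 × 10^5 m/s
a = v²/r = (3.65 × 10^5)² / 1.90 × 10^-9 = 6.99 × 10^19 m/s²

6.99 × 10^19 m/s²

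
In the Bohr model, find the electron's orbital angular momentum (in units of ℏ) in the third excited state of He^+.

4

L_n = nℏ, so L/ℏ = n = 4.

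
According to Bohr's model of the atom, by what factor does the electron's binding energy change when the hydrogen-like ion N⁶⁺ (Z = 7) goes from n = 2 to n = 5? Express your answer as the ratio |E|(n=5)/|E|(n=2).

4/25

|E| ∝ Z^2 · n^-2; with Z fixed, |E| ∝ n^-2.
|E|(n=5)/|E|(n=2) = (5/2)^-2 = 4/25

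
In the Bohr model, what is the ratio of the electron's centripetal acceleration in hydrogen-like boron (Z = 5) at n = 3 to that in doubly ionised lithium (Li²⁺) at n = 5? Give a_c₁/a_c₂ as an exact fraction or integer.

78125/2187

a_c ∝ Z^3 · n^-4
a_c₁/a_c₂ = (5/3)^3 · (3/5)^-4 = 78125/2187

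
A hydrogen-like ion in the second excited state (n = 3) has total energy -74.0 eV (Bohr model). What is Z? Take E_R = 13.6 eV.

E_n = −E_R Z²/n² ⇒ Z² = −E_n n²/E_R = 74.0 × 3² / 13.6 ≈ 48.97
Z = 7

7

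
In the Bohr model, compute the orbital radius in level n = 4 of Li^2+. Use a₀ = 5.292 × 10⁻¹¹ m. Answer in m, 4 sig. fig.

2.822 × 10⁻¹⁰ m

r_n = n²a₀/Z = 4² × 5.292 × 10⁻¹¹ / 3
    = 16 × 5.292 × 10⁻¹¹ / 3 = 2.822 × 10⁻¹⁰ m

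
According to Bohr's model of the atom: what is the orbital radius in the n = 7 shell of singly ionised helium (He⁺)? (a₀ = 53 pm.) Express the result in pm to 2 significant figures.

r_n = n²a₀/Z = 7² × 53 / 2
    = 49 × 53 / 2 = 1300 pm

1300 pm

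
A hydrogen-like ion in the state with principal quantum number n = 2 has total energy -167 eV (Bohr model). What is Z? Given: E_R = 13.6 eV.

7

E_n = −E_R Z²/n² ⇒ Z² = −E_n n²/E_R = 167 × 2² / 13.6 ≈ 49.12
Z = 7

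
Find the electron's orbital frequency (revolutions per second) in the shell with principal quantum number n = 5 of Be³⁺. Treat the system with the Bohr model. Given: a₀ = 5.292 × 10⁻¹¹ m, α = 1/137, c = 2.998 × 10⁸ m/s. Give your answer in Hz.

r = n²a₀/Z = 3.308 × 10⁻¹⁰ m, v = Zαc/n = 1.751 × 10⁶ m/s
f = v/(2πr) = 8.424 × 10¹⁴ Hz

8.424 × 10¹⁴ Hz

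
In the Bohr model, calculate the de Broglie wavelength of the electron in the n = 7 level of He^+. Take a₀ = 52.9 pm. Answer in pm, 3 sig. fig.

1160 pm

The Bohr quantisation condition is nλ = 2πr_n.
r_n = n²a₀/Z = 1300 pm
λ = 2πr_n/n = 2π·1300/7 = 1160 pm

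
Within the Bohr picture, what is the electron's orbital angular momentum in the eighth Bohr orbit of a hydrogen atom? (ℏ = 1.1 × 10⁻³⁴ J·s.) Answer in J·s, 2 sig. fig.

8.8 × 10⁻³⁴ J·s

L_n = nℏ = 8 × 1.1 × 10⁻³⁴ = 8.8 × 10⁻³⁴ J·s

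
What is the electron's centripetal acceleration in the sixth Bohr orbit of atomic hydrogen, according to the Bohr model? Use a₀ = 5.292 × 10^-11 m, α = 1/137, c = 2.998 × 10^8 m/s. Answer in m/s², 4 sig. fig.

6.982 × 10^19 m/s²

r = n²a₀/Z = 1.905 × 10^-9 m, v = Zαc/n = 3.647 × 10^5 m/s
a = v²/r = (3.647 × 10^5)² / 1.905 × 10^-9 = 6.982 × 10^19 m/s²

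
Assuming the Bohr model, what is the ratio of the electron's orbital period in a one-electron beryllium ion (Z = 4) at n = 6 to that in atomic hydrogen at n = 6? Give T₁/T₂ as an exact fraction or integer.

1/16

T ∝ Z^-2 · n^3
T₁/T₂ = (4/1)^-2 · (6/6)^3 = 1/16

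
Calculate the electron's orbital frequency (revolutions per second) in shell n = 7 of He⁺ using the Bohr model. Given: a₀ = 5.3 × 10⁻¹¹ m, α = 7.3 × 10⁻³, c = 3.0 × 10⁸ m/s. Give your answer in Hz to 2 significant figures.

7.7 × 10¹³ Hz

r = n²a₀/Z = 1.3 × 10⁻⁹ m, v = Zαc/n = 6.3 × 10⁵ m/s
f = v/(2πr) = 7.7 × 10¹³ Hz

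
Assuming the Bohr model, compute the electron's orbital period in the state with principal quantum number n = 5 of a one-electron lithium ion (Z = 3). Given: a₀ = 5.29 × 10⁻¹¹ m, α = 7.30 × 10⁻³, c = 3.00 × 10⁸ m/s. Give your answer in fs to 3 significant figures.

2.11 fs

r = n²a₀/Z = 5²·5.29 × 10⁻¹¹/3 = 4.41 × 10⁻¹⁰ m
v = Zαc/n = 3·0.00730·3.00 × 10⁸/5 = 1.31 × 10⁶ m/s
T = 2πr/v = 2.11 × 10⁻¹⁵ s = 2.11 fs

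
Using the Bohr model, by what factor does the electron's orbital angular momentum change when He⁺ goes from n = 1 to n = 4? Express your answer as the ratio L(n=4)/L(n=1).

4

L = nℏ depends only on n, so L ∝ n.
L(n=4)/L(n=1) = (4/1)^1 = 4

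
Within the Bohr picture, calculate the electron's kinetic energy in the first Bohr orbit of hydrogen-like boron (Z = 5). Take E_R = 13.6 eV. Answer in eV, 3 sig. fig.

For a Coulomb orbit the virial theorem gives K = −E_n.
E_n = −E_R·Z²/n², so K = E_R·Z²/n² = 13.6 × 5²/1² = 340 eV

340 eV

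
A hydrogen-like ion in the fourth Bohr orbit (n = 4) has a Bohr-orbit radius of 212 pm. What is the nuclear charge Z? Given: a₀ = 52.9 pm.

4

r_n = n²a₀/Z ⇒ Z = n²a₀/r = 4² × 52.9 / 212 ≈ 3.99
Z = 4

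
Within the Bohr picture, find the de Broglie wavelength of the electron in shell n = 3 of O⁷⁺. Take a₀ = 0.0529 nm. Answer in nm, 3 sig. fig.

0.125 nm

The Bohr quantisation condition is nλ = 2πr_n.
r_n = n²a₀/Z = 0.0595 nm
λ = 2πr_n/n = 2π·0.0595/3 = 0.125 nm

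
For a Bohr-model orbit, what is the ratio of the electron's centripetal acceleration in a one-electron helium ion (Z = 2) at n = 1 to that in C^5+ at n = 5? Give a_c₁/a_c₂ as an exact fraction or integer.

a_c ∝ Z^3 · n^-4
a_c₁/a_c₂ = (2/6)^3 · (1/5)^-4 = 625/27

625/27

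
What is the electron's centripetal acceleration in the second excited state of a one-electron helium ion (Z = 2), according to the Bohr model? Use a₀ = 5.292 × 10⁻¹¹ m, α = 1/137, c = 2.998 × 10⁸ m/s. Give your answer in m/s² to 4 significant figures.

r = n²a₀/Z = 2.381 × 10⁻¹⁰ m, v = Zαc/n = 1.459 × 10⁶ m/s
a = v²/r = (1.459 × 10⁶)² / 2.381 × 10⁻¹⁰ = 8.937 × 10²¹ m/s²

8.937 × 10²¹ m/s²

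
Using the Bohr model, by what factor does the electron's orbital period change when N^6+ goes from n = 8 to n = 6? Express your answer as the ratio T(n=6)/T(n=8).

T ∝ Z^-2 · n^3; with Z fixed, T ∝ n^3.
T(n=6)/T(n=8) = (6/8)^3 = 27/64

27/64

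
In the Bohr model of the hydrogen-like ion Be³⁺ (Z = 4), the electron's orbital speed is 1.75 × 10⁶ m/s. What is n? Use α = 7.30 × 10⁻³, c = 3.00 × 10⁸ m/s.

v_n = Zαc/n ⇒ n = Zαc/v = 4 × 0.00730 × 3.00 × 10⁸ / 1.75 × 10⁶ ≈ 5.01
n = 5

5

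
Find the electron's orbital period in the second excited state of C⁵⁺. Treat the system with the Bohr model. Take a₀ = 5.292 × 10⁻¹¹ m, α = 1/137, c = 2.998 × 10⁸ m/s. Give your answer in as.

114.0 as

r = n²a₀/Z = 3²·5.292 × 10⁻¹¹/6 = 7.938 × 10⁻¹¹ m
v = Zαc/n = 6·0.007299·2.998 × 10⁸/3 = 4.377 × 10⁶ m/s
T = 2πr/v = 1.140 × 10⁻¹⁶ s = 114.0 as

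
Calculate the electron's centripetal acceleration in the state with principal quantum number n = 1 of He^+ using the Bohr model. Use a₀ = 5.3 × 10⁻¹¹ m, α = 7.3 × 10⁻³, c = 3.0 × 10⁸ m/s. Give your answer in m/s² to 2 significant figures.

7.2 × 10²³ m/s²

r = n²a₀/Z = 2.6 × 10⁻¹¹ m, v = Zαc/n = 4.4 × 10⁶ m/s
a = v²/r = (4.4 × 10⁶)² / 2.6 × 10⁻¹¹ = 7.2 × 10²³ m/s²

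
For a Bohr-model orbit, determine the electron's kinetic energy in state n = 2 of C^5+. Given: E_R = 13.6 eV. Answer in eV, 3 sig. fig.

For a Coulomb orbit the virial theorem gives K = −E_n.
E_n = −E_R·Z²/n², so K = E_R·Z²/n² = 13.6 × 6²/2² = 122 eV

122 eV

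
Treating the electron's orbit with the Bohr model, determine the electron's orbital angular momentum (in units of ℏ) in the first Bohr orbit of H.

1

L_n = nℏ, so L/ℏ = n = 1.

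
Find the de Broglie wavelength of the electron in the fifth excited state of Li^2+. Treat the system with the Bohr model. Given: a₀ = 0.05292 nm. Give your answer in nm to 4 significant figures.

The Bohr quantisation condition is nλ = 2πr_n.
r_n = n²a₀/Z = 0.6350 nm
λ = 2πr_n/n = 2π·0.6350/6 = 0.6650 nm

0.6650 nm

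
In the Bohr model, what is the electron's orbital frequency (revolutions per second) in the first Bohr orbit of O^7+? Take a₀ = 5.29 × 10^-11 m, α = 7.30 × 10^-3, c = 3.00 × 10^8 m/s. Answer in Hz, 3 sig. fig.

4.22 × 10^17 Hz

r = n²a₀/Z = 6.61 × 10^-12 m, v = Zαc/n = 1.75 × 10^7 m/s
f = v/(2πr) = 4.22 × 10^17 Hz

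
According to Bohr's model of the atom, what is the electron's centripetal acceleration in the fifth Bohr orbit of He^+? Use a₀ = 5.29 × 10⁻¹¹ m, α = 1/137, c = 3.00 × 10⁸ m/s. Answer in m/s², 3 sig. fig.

1.16 × 10²¹ m/s²

r = n²a₀/Z = 6.61 × 10⁻¹⁰ m, v = Zαc/n = 8.76 × 10⁵ m/s
a = v²/r = (8.76 × 10⁵)² / 6.61 × 10⁻¹⁰ = 1.16 × 10²¹ m/s²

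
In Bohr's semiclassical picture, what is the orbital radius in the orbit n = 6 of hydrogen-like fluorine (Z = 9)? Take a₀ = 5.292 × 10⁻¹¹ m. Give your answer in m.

r_n = n²a₀/Z = 6² × 5.292 × 10⁻¹¹ / 9
    = 36 × 5.292 × 10⁻¹¹ / 9 = 2.117 × 10⁻¹⁰ m

2.117 × 10⁻¹⁰ m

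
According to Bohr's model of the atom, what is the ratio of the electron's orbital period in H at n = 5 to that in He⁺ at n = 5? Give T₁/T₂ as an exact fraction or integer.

T ∝ Z^-2 · n^3
T₁/T₂ = (1/2)^-2 · (5/5)^3 = 4

4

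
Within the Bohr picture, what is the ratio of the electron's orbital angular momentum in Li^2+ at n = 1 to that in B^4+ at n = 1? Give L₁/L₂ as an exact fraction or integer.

L = nℏ is independent of Z.
L₁/L₂ = n₁/n₂ = 1/1 = 1

1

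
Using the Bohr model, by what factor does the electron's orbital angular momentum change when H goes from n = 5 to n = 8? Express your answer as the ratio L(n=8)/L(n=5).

L = nℏ depends only on n, so L ∝ n.
L(n=8)/L(n=5) = (8/5)^1 = 8/5

8/5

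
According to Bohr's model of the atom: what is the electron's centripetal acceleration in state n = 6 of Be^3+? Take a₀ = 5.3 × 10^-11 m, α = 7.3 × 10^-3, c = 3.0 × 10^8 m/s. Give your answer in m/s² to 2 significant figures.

4.5 × 10^21 m/s²

r = n²a₀/Z = 4.8 × 10^-10 m, v = Zαc/n = 1.5 × 10^6 m/s
a = v²/r = (1.5 × 10^6)² / 4.8 × 10^-10 = 4.5 × 10^21 m/s²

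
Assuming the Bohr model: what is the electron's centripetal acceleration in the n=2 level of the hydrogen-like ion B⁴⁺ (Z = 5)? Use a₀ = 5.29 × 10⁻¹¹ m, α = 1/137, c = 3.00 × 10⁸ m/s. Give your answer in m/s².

r = n²a₀/Z = 4.23 × 10⁻¹¹ m, v = Zαc/n = 5.47 × 10⁶ m/s
a = v²/r = (5.47 × 10⁶)² / 4.23 × 10⁻¹¹ = 7.08 × 10²³ m/s²

7.08 × 10²³ m/s²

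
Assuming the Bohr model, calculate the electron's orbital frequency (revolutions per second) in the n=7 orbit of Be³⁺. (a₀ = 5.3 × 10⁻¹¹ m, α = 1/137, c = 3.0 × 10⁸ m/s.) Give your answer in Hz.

r = n²a₀/Z = 6.5 × 10⁻¹⁰ m, v = Zαc/n = 1.3 × 10⁶ m/s
f = v/(2πr) = 3.1 × 10¹⁴ Hz

3.1 × 10¹⁴ Hz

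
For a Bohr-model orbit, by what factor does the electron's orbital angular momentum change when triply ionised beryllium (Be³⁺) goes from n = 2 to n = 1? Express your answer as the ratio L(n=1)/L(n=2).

1/2

L = nℏ depends only on n, so L ∝ n.
L(n=1)/L(n=2) = (1/2)^1 = 1/2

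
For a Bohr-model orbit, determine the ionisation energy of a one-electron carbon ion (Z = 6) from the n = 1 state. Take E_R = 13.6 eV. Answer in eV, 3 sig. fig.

E_n = −E_R·Z²/n² = −13.6 × 6²/1² eV = -490 eV
Ionisation energy = −E_n = 490 eV

490 eV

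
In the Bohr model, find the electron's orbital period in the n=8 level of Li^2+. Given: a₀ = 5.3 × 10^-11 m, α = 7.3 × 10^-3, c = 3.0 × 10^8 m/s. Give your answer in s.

r = n²a₀/Z = 8²·5.3 × 10^-11/3 = 1.1 × 10^-9 m
v = Zαc/n = 3·0.0073·3.0 × 10^8/8 = 8.2 × 10^5 m/s
T = 2πr/v = 8.7 × 10^-15 s

8.7 × 10^-15 s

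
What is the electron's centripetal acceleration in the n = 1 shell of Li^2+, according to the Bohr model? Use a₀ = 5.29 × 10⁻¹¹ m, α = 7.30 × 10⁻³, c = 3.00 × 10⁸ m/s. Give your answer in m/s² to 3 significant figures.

2.45 × 10²⁴ m/s²

r = n²a₀/Z = 1.76 × 10⁻¹¹ m, v = Zαc/n = 6.57 × 10⁶ m/s
a = v²/r = (6.57 × 10⁶)² / 1.76 × 10⁻¹¹ = 2.45 × 10²⁴ m/s²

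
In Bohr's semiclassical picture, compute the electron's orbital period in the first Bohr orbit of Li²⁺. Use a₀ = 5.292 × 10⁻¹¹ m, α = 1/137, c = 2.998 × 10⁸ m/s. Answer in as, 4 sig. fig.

r = n²a₀/Z = 1²·5.292 × 10⁻¹¹/3 = 1.764 × 10⁻¹¹ m
v = Zαc/n = 3·0.007299·2.998 × 10⁸/1 = 6.565 × 10⁶ m/s
T = 2πr/v = 1.688 × 10⁻¹⁷ s = 16.88 as

16.88 as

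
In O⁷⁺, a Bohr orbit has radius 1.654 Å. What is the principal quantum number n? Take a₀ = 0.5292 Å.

5

r_n = n²a₀/Z ⇒ n² = rZ/a₀ = 1.654 × 8 / 0.5292 ≈ 25.00
n = 5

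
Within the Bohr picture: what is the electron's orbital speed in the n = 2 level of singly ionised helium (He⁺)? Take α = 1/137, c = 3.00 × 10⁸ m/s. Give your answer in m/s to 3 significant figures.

2.19 × 10⁶ m/s

v_n = Zαc/n = 2 × 0.00730 × 3.00 × 10⁸ / 2
    = 2.19 × 10⁶ m/s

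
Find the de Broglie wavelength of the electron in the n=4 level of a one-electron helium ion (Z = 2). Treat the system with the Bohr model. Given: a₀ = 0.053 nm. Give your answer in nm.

0.67 nm

The Bohr quantisation condition is nλ = 2πr_n.
r_n = n²a₀/Z = 0.42 nm
λ = 2πr_n/n = 2π·0.42/4 = 0.67 nm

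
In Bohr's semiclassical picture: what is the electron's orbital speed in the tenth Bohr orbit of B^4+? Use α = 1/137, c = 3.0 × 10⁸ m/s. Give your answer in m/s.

1.1 × 10⁶ m/s

v_n = Zαc/n = 5 × 0.0073 × 3.0 × 10⁸ / 10
    = 1.1 × 10⁶ m/s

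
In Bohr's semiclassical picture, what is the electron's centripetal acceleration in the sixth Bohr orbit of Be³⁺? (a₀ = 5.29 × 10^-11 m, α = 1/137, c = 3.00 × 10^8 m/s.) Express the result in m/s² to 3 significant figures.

4.48 × 10^21 m/s²

r = n²a₀/Z = 4.76 × 10^-10 m, v = Zαc/n = 1.46 × 10^6 m/s
a = v²/r = (1.46 × 10^6)² / 4.76 × 10^-10 = 4.48 × 10^21 m/s²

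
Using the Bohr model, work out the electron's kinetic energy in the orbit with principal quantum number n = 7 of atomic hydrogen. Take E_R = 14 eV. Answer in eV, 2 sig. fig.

0.29 eV

For a Coulomb orbit the virial theorem gives K = −E_n.
E_n = −E_R·Z²/n², so K = E_R·Z²/n² = 14 × 1²/7² = 0.29 eV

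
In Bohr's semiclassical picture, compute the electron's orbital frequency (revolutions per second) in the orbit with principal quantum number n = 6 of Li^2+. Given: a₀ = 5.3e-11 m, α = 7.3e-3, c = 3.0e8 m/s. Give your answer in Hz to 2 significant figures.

2.7e14 Hz

r = n²a₀/Z = 6.4e-10 m, v = Zαc/n = 1.1e6 m/s
f = v/(2πr) = 2.7e14 Hz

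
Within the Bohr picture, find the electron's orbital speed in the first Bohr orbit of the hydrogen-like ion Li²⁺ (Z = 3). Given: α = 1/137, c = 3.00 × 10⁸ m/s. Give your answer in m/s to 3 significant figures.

v_n = Zαc/n = 3 × 0.00730 × 3.00 × 10⁸ / 1
    = 6.57 × 10⁶ m/s

6.57 × 10⁶ m/s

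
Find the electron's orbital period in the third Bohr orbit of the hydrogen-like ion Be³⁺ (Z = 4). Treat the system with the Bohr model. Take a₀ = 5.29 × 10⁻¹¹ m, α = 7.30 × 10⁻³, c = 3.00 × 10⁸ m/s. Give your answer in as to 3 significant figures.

256 as

r = n²a₀/Z = 3²·5.29 × 10⁻¹¹/4 = 1.19 × 10⁻¹⁰ m
v = Zαc/n = 4·0.00730·3.00 × 10⁸/3 = 2.92 × 10⁶ m/s
T = 2πr/v = 2.56 × 10⁻¹⁶ s = 256 as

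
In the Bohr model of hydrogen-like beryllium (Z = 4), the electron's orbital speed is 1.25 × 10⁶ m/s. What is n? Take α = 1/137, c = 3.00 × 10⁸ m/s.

7

v_n = Zαc/n ⇒ n = Zαc/v = 4 × 0.00730 × 3.00 × 10⁸ / 1.25 × 10⁶ ≈ 7.01
n = 7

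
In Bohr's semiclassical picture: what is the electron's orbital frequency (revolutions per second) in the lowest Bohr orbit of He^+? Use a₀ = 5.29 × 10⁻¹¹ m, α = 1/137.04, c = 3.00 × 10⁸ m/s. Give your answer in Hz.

r = n²a₀/Z = 2.65 × 10⁻¹¹ m, v = Zαc/n = 4.38 × 10⁶ m/s
f = v/(2πr) = 2.63 × 10¹⁶ Hz

2.63 × 10¹⁶ Hz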